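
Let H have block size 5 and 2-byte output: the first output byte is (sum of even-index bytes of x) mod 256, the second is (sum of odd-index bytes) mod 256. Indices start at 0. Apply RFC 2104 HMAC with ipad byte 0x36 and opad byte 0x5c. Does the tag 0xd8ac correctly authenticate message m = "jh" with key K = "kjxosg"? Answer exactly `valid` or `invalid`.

Key "kjxosg" = 6b 6a 78 6f 73 67 is 6 bytes > B = 5, so hash it first: H(key) = 56 40, then zero-pad to 5 bytes: K' = 56 40 00 00 00.
K' ⊕ ipad = 60 76 36 36 36; K' ⊕ opad = 0a 1c 5c 5c 5c.
Inner hash: even-index sum = 308 mod 256 = 52; odd-index sum = 278 mod 256 = 22 → 34 16.
Outer hash (recomputed tag): even-index sum = 216 mod 256 = 216; odd-index sum = 172 mod 256 = 172 → d8 ac.
Recomputed tag = d8ac; claimed = d8ac → match.

valid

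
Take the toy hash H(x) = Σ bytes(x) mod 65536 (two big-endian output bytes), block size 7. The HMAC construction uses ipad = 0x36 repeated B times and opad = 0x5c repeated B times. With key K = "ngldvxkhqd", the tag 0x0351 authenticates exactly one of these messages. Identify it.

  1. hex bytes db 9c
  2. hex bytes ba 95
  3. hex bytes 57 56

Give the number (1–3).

1

Key "ngldvxkhqd" = 6e 67 6c 64 76 78 6b 68 71 64 is 10 bytes > B = 7, so hash it first: H(key) = 04 3b, then zero-pad to 7 bytes: K' = 04 3b 00 00 00 00 00.
K' ⊕ ipad = 32 0d 36 36 36 36 36; K' ⊕ opad = 58 67 5c 5c 5c 5c 5c.
m1: inner = H(32 0d 36 36 36 36 36 db 9c) = 02 c4; tag = H(58 67 5c 5c 5c 5c 5c 02 c4) = 0351 ← matches
m2: inner = H(32 0d 36 36 36 36 36 ba 95) = 02 9c; tag = H(58 67 5c 5c 5c 5c 5c 02 9c) = 0329
m3: inner = H(32 0d 36 36 36 36 36 57 56) = 01 fa; tag = H(58 67 5c 5c 5c 5c 5c 01 fa) = 0386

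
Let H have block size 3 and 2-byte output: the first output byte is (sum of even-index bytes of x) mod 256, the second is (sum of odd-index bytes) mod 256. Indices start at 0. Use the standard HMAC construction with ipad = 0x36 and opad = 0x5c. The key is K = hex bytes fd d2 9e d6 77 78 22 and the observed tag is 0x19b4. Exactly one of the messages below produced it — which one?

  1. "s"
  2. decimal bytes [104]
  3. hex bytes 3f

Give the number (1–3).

Key hex bytes fd d2 9e d6 77 78 22 is 7 bytes > B = 3, so hash it first: H(key) = 34 20, then zero-pad to 3 bytes: K' = 34 20 00.
K' ⊕ ipad = 02 16 36; K' ⊕ opad = 68 7c 5c.
m1: inner = H(02 16 36 73) = 38 89; tag = H(68 7c 5c 38 89) = 4db4
m2: inner = H(02 16 36 68) = 38 7e; tag = H(68 7c 5c 38 7e) = 42b4
m3: inner = H(02 16 36 3f) = 38 55; tag = H(68 7c 5c 38 55) = 19b4 ← matches

3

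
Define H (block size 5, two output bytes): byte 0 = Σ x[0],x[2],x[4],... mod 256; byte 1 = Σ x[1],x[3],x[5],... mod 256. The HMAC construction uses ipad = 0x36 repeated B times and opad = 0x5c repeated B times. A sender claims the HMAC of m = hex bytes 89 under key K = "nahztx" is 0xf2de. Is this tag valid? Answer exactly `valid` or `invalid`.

invalid

Key "nahztx" = 6e 61 68 7a 74 78 is 6 bytes > B = 5, so hash it first: H(key) = 4a 53, then zero-pad to 5 bytes: K' = 4a 53 00 00 00.
K' ⊕ ipad = 7c 65 36 36 36; K' ⊕ opad = 16 0f 5c 5c 5c.
Inner hash: even-index sum = 232 mod 256 = 232; odd-index sum = 292 mod 256 = 36 → e8 24.
Outer hash (recomputed tag): even-index sum = 242 mod 256 = 242; odd-index sum = 339 mod 256 = 83 → f2 53.
Recomputed tag = f253; claimed = f2de → mismatch.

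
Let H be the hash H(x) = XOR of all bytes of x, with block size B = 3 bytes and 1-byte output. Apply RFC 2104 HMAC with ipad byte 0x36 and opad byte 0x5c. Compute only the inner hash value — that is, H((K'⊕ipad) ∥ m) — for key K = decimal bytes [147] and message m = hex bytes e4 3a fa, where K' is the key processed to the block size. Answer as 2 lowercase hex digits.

Key decimal bytes [147] = 93 is 1 byte ≤ B = 3; zero-pad to 3 bytes: K' = 93 00 00.
K' ⊕ ipad = a5 36 36.
Inner input = a5 36 36 ∥ e4 3a fa.
Inner hash: XOR a5⊕36⊕36⊕e4⊕3a⊕fa = 81.

81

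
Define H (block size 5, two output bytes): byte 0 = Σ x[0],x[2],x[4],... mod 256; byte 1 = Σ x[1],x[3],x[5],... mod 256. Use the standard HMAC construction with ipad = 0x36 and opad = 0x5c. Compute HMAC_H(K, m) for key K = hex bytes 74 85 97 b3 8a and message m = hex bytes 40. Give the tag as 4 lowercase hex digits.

4167

Key hex bytes 74 85 97 b3 8a is exactly B = 5 bytes: K' = 74 85 97 b3 8a.
K' ⊕ ipad = 42 b3 a1 85 bc.  K' ⊕ opad = 28 d9 cb ef d6.
Inner input = (K'⊕ipad) ∥ m = 42 b3 a1 85 bc ∥ 40.
Inner hash: even-index sum = 415 mod 256 = 159; odd-index sum = 376 mod 256 = 120 → 9f 78.
Outer input = (K'⊕opad) ∥ inner = 28 d9 cb ef d6 ∥ 9f 78.
Outer hash (tag): even-index sum = 577 mod 256 = 65; odd-index sum = 615 mod 256 = 103 → 41 67.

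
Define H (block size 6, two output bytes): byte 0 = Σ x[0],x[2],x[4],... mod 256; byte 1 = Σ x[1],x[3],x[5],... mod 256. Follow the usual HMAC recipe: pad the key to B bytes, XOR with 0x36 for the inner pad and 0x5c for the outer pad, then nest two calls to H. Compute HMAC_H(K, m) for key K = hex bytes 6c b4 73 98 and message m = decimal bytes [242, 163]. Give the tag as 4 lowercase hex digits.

8211

Key hex bytes 6c b4 73 98 is 4 bytes ≤ B = 6; zero-pad to 6 bytes: K' = 6c b4 73 98 00 00.
K' ⊕ ipad = 5a 82 45 ae 36 36.  K' ⊕ opad = 30 e8 2f c4 5c 5c.
Inner input = (K'⊕ipad) ∥ m = 5a 82 45 ae 36 36 ∥ f2 a3.
Inner hash: even-index sum = 455 mod 256 = 199; odd-index sum = 521 mod 256 = 9 → c7 09.
Outer input = (K'⊕opad) ∥ inner = 30 e8 2f c4 5c 5c ∥ c7 09.
Outer hash (tag): even-index sum = 386 mod 256 = 130; odd-index sum = 529 mod 256 = 17 → 82 11.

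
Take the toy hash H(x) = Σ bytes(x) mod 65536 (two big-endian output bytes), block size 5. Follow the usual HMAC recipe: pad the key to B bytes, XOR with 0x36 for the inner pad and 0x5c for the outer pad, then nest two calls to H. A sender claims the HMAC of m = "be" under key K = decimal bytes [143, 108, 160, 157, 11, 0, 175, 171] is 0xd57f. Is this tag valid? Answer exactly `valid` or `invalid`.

Key decimal bytes [143, 108, 160, 157, 11, 0, 175, 171] = 8f 6c a0 9d 0b 00 af ab is 8 bytes > B = 5, so hash it first: H(key) = 03 9d, then zero-pad to 5 bytes: K' = 03 9d 00 00 00.
K' ⊕ ipad = 35 ab 36 36 36; K' ⊕ opad = 5f c1 5c 5c 5c.
Inner hash: sum = 53+171+54+54+54+98+101 = 585 → 02 49.
Outer hash (recomputed tag): sum = 95+193+92+92+92+2+73 = 639 → 02 7f.
Recomputed tag = 027f; claimed = d57f → mismatch.

invalid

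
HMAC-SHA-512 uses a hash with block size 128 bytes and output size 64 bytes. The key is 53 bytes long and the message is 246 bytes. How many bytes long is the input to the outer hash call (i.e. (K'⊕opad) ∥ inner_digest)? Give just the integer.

192

Key is 53 ≤ 128 bytes, zero-padded: |K'| = 128.
Outer input = (K'⊕opad) ∥ H(inner) → 128 + 64 = 192 bytes.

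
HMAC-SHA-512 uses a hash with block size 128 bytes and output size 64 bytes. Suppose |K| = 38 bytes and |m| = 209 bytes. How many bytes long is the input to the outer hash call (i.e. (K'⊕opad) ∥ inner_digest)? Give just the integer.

192

Key is 38 ≤ 128 bytes, zero-padded: |K'| = 128.
Outer input = (K'⊕opad) ∥ H(inner) → 128 + 64 = 192 bytes.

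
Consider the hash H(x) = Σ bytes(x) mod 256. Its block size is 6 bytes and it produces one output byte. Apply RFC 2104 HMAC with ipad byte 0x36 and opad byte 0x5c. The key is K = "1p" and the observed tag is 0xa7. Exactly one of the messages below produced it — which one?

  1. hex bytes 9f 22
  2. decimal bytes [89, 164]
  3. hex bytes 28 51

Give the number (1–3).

Key "1p" = 31 70 is 2 bytes ≤ B = 6; zero-pad to 6 bytes: K' = 31 70 00 00 00 00.
K' ⊕ ipad = 07 46 36 36 36 36; K' ⊕ opad = 6d 2c 5c 5c 5c 5c.
m1: inner = H(07 46 36 36 36 36 9f 22) = e6; tag = H(6d 2c 5c 5c 5c 5c e6) = ef
m2: inner = H(07 46 36 36 36 36 59 a4) = 22; tag = H(6d 2c 5c 5c 5c 5c 22) = 2b
m3: inner = H(07 46 36 36 36 36 28 51) = 9e; tag = H(6d 2c 5c 5c 5c 5c 9e) = a7 ← matches

3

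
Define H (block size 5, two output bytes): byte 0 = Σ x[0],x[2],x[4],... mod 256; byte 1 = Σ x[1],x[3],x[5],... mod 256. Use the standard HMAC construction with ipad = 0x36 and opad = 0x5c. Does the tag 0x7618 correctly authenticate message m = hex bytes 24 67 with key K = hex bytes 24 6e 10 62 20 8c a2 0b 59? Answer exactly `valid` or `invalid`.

Key hex bytes 24 6e 10 62 20 8c a2 0b 59 is 9 bytes > B = 5, so hash it first: H(key) = 4f 67, then zero-pad to 5 bytes: K' = 4f 67 00 00 00.
K' ⊕ ipad = 79 51 36 36 36; K' ⊕ opad = 13 3b 5c 5c 5c.
Inner hash: even-index sum = 332 mod 256 = 76; odd-index sum = 171 mod 256 = 171 → 4c ab.
Outer hash (recomputed tag): even-index sum = 374 mod 256 = 118; odd-index sum = 227 mod 256 = 227 → 76 e3.
Recomputed tag = 76e3; claimed = 7618 → mismatch.

invalid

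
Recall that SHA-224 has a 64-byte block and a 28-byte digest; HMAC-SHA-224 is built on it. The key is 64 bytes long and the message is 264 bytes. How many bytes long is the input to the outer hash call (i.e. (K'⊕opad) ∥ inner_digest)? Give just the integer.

92

Key is 64 ≤ 64 bytes, zero-padded: |K'| = 64.
Outer input = (K'⊕opad) ∥ H(inner) → 64 + 28 = 92 bytes.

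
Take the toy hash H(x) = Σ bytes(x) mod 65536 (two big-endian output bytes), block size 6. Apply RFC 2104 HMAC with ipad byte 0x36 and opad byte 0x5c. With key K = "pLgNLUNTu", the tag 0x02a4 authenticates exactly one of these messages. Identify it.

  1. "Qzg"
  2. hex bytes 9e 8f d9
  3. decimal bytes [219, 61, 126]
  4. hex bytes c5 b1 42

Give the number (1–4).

1

Key "pLgNLUNTu" = 70 4c 67 4e 4c 55 4e 54 75 is 9 bytes > B = 6, so hash it first: H(key) = 03 29, then zero-pad to 6 bytes: K' = 03 29 00 00 00 00.
K' ⊕ ipad = 35 1f 36 36 36 36; K' ⊕ opad = 5f 75 5c 5c 5c 5c.
m1: inner = H(35 1f 36 36 36 36 51 7a 67) = 02 5e; tag = H(5f 75 5c 5c 5c 5c 02 5e) = 02a4 ← matches
m2: inner = H(35 1f 36 36 36 36 9e 8f d9) = 03 32; tag = H(5f 75 5c 5c 5c 5c 03 32) = 0279
m3: inner = H(35 1f 36 36 36 36 db 3d 7e) = 02 c2; tag = H(5f 75 5c 5c 5c 5c 02 c2) = 0308
m4: inner = H(35 1f 36 36 36 36 c5 b1 42) = 02 e4; tag = H(5f 75 5c 5c 5c 5c 02 e4) = 032a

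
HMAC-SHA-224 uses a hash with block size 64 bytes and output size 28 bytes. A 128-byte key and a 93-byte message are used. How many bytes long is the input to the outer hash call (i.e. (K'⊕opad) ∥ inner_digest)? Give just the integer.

Key is 128 > 64 bytes, so it is hashed to 28 bytes then zero-padded to 64: |K'| = 64.
Outer input = (K'⊕opad) ∥ H(inner) → 64 + 28 = 92 bytes.

92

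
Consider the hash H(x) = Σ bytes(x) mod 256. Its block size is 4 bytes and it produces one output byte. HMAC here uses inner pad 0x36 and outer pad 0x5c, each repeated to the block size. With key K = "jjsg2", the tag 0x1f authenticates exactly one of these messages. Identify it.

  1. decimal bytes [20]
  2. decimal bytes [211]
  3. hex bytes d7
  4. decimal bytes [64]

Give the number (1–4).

3

Key "jjsg2" = 6a 6a 73 67 32 is 5 bytes > B = 4, so hash it first: H(key) = e0, then zero-pad to 4 bytes: K' = e0 00 00 00.
K' ⊕ ipad = d6 36 36 36; K' ⊕ opad = bc 5c 5c 5c.
m1: inner = H(d6 36 36 36 14) = 8c; tag = H(bc 5c 5c 5c 8c) = 5c
m2: inner = H(d6 36 36 36 d3) = 4b; tag = H(bc 5c 5c 5c 4b) = 1b
m3: inner = H(d6 36 36 36 d7) = 4f; tag = H(bc 5c 5c 5c 4f) = 1f ← matches
m4: inner = H(d6 36 36 36 40) = b8; tag = H(bc 5c 5c 5c b8) = 88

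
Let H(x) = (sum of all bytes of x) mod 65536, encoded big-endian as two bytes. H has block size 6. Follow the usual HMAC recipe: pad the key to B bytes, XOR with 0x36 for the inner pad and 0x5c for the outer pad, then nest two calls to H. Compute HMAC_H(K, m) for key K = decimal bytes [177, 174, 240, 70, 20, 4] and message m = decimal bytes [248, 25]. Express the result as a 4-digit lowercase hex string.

0402

Key decimal bytes [177, 174, 240, 70, 20, 4] = b1 ae f0 46 14 04 is exactly B = 6 bytes: K' = b1 ae f0 46 14 04.
K' ⊕ ipad = 87 98 c6 70 22 32.  K' ⊕ opad = ed f2 ac 1a 48 58.
Inner input = (K'⊕ipad) ∥ m = 87 98 c6 70 22 32 ∥ f8 19.
Inner hash: sum = 135+152+198+112+34+50+248+25 = 954 → 03 ba.
Outer input = (K'⊕opad) ∥ inner = ed f2 ac 1a 48 58 ∥ 03 ba.
Outer hash (tag): sum = 237+242+172+26+72+88+3+186 = 1026 → 04 02.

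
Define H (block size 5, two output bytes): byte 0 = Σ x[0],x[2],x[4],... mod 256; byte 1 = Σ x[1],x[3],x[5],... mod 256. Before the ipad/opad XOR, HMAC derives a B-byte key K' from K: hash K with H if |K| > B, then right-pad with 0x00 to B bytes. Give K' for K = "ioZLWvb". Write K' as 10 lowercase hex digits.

|K| = 7 > B = 5, so first hash the key.
H(K): even-index sum = 380 mod 256 = 124; odd-index sum = 305 mod 256 = 49 → 7c 31.
Zero-pad H(K) = 7c 31 to 5 bytes: K' = 7c 31 00 00 00.

7c31000000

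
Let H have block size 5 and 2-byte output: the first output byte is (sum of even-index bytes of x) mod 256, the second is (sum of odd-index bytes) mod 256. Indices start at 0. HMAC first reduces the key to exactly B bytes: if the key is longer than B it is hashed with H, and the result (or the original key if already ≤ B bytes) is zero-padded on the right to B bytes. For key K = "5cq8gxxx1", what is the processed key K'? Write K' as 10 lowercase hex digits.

|K| = 9 > B = 5, so first hash the key.
H(K): even-index sum = 438 mod 256 = 182; odd-index sum = 395 mod 256 = 139 → b6 8b.
Zero-pad H(K) = b6 8b to 5 bytes: K' = b6 8b 00 00 00.

b68b000000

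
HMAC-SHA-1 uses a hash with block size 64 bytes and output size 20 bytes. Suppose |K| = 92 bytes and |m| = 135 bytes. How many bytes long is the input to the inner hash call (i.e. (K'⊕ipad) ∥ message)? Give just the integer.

199

Key is 92 > 64 bytes, so it is hashed to 20 bytes then zero-padded to 64: |K'| = 64.
Inner input = (K'⊕ipad) ∥ m → 64 + 135 = 199 bytes.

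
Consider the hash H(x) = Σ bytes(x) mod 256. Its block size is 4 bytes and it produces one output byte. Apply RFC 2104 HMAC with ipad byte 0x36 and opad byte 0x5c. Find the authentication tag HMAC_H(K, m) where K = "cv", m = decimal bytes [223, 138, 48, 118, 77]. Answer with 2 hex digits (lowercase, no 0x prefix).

Key "cv" = 63 76 is 2 bytes ≤ B = 4; zero-pad to 4 bytes: K' = 63 76 00 00.
K' ⊕ ipad = 55 40 36 36.  K' ⊕ opad = 3f 2a 5c 5c.
Inner input = (K'⊕ipad) ∥ m = 55 40 36 36 ∥ df 8a 30 76 4d.
Inner hash: sum = 85+64+54+54+223+138+48+118+77 = 861; mod 256 = 93 → 5d.
Outer input = (K'⊕opad) ∥ inner = 3f 2a 5c 5c ∥ 5d.
Outer hash (tag): sum = 63+42+92+92+93 = 382; mod 256 = 126 → 7e.

7e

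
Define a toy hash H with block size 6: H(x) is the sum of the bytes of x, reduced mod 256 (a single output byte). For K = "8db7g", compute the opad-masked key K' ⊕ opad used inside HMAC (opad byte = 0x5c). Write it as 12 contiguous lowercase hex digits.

64383e6b3b5c

Key "8db7g" = 38 64 62 37 67 is 5 bytes ≤ B = 6; zero-pad to 6 bytes: K' = 38 64 62 37 67 00.
XOR each byte with 0x5c: 38⊕5c=64, 64⊕5c=38, 62⊕5c=3e, 37⊕5c=6b, 67⊕5c=3b, 00⊕5c=5c.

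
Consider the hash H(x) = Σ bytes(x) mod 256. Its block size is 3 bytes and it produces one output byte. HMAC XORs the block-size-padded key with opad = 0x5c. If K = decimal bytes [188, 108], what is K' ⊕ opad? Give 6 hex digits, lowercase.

e0305c

Key decimal bytes [188, 108] = bc 6c is 2 bytes ≤ B = 3; zero-pad to 3 bytes: K' = bc 6c 00.
XOR each byte with 0x5c: bc⊕5c=e0, 6c⊕5c=30, 00⊕5c=5c.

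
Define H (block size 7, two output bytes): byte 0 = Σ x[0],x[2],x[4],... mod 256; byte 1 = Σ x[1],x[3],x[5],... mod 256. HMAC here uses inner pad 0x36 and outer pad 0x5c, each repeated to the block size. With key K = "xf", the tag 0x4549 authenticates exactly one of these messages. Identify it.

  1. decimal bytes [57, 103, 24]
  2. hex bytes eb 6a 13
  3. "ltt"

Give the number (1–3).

Key "xf" = 78 66 is 2 bytes ≤ B = 7; zero-pad to 7 bytes: K' = 78 66 00 00 00 00 00.
K' ⊕ ipad = 4e 50 36 36 36 36 36; K' ⊕ opad = 24 3a 5c 5c 5c 5c 5c.
m1: inner = H(4e 50 36 36 36 36 36 39 67 18) = 57 0d; tag = H(24 3a 5c 5c 5c 5c 5c 57 0d) = 4549 ← matches
m2: inner = H(4e 50 36 36 36 36 36 eb 6a 13) = 5a ba; tag = H(24 3a 5c 5c 5c 5c 5c 5a ba) = f24c
m3: inner = H(4e 50 36 36 36 36 36 6c 74 74) = 64 9c; tag = H(24 3a 5c 5c 5c 5c 5c 64 9c) = d456

1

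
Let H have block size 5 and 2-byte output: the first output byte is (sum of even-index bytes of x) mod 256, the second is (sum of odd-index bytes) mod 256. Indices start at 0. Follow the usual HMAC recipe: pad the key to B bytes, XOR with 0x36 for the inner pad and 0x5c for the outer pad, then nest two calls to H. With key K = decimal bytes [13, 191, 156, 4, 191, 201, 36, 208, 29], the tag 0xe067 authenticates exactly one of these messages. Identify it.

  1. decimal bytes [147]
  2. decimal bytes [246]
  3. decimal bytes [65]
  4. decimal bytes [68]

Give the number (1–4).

Key decimal bytes [13, 191, 156, 4, 191, 201, 36, 208, 29] = 0d bf 9c 04 bf c9 24 d0 1d is 9 bytes > B = 5, so hash it first: H(key) = a9 5c, then zero-pad to 5 bytes: K' = a9 5c 00 00 00.
K' ⊕ ipad = 9f 6a 36 36 36; K' ⊕ opad = f5 00 5c 5c 5c.
m1: inner = H(9f 6a 36 36 36 93) = 0b 33; tag = H(f5 00 5c 5c 5c 0b 33) = e067 ← matches
m2: inner = H(9f 6a 36 36 36 f6) = 0b 96; tag = H(f5 00 5c 5c 5c 0b 96) = 4367
m3: inner = H(9f 6a 36 36 36 41) = 0b e1; tag = H(f5 00 5c 5c 5c 0b e1) = 8e67
m4: inner = H(9f 6a 36 36 36 44) = 0b e4; tag = H(f5 00 5c 5c 5c 0b e4) = 9167

1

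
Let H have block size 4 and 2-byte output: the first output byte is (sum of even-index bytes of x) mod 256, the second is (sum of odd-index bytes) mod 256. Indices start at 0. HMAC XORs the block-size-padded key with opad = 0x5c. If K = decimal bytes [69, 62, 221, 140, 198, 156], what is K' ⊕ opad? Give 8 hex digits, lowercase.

Key decimal bytes [69, 62, 221, 140, 198, 156] = 45 3e dd 8c c6 9c is 6 bytes > B = 4, so hash it first: H(key) = e8 66, then zero-pad to 4 bytes: K' = e8 66 00 00.
XOR each byte with 0x5c: e8⊕5c=b4, 66⊕5c=3a, 00⊕5c=5c, 00⊕5c=5c.

b43a5c5c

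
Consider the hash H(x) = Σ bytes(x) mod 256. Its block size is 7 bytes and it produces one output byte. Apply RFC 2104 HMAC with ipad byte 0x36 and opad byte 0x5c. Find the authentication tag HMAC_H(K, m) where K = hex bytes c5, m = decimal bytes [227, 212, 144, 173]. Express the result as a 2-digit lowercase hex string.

ec

Key hex bytes c5 is 1 byte ≤ B = 7; zero-pad to 7 bytes: K' = c5 00 00 00 00 00 00.
K' ⊕ ipad = f3 36 36 36 36 36 36.  K' ⊕ opad = 99 5c 5c 5c 5c 5c 5c.
Inner input = (K'⊕ipad) ∥ m = f3 36 36 36 36 36 36 ∥ e3 d4 90 ad.
Inner hash: sum = 243+54+54+54+54+54+54+227+212+144+173 = 1323; mod 256 = 43 → 2b.
Outer input = (K'⊕opad) ∥ inner = 99 5c 5c 5c 5c 5c 5c ∥ 2b.
Outer hash (tag): sum = 153+92+92+92+92+92+92+43 = 748; mod 256 = 236 → ec.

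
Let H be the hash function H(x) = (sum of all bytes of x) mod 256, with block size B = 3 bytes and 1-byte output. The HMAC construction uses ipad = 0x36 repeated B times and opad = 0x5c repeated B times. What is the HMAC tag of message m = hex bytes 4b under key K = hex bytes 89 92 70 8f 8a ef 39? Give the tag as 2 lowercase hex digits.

f9

Key hex bytes 89 92 70 8f 8a ef 39 is 7 bytes > B = 3, so hash it first: H(key) = cc, then zero-pad to 3 bytes: K' = cc 00 00.
K' ⊕ ipad = fa 36 36.  K' ⊕ opad = 90 5c 5c.
Inner input = (K'⊕ipad) ∥ m = fa 36 36 ∥ 4b.
Inner hash: sum = 250+54+54+75 = 433; mod 256 = 177 → b1.
Outer input = (K'⊕opad) ∥ inner = 90 5c 5c ∥ b1.
Outer hash (tag): sum = 144+92+92+177 = 505; mod 256 = 249 → f9.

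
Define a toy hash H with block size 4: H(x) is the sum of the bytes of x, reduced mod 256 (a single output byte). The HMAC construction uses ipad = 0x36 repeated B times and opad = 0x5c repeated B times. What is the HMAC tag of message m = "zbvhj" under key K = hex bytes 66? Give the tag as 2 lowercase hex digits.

Key hex bytes 66 is 1 byte ≤ B = 4; zero-pad to 4 bytes: K' = 66 00 00 00.
K' ⊕ ipad = 50 36 36 36.  K' ⊕ opad = 3a 5c 5c 5c.
Inner input = (K'⊕ipad) ∥ m = 50 36 36 36 ∥ 7a 62 76 68 6a.
Inner hash: sum = 80+54+54+54+122+98+118+104+106 = 790; mod 256 = 22 → 16.
Outer input = (K'⊕opad) ∥ inner = 3a 5c 5c 5c ∥ 16.
Outer hash (tag): sum = 58+92+92+92+22 = 356; mod 256 = 100 → 64.

64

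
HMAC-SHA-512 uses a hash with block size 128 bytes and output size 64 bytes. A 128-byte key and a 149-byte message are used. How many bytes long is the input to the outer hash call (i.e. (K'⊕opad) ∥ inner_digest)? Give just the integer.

Key is 128 ≤ 128 bytes, zero-padded: |K'| = 128.
Outer input = (K'⊕opad) ∥ H(inner) → 128 + 64 = 192 bytes.

192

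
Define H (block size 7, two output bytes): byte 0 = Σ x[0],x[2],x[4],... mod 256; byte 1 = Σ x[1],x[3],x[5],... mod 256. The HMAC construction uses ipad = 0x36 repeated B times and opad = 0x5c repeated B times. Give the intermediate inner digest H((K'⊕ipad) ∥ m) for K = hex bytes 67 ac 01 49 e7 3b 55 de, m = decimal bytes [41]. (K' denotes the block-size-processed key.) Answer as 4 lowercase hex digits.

Key hex bytes 67 ac 01 49 e7 3b 55 de is 8 bytes > B = 7, so hash it first: H(key) = a4 0e, then zero-pad to 7 bytes: K' = a4 0e 00 00 00 00 00.
K' ⊕ ipad = 92 38 36 36 36 36 36.
Inner input = 92 38 36 36 36 36 36 ∥ 29.
Inner hash: even-index sum = 308 mod 256 = 52; odd-index sum = 205 mod 256 = 205 → 34 cd.

34cd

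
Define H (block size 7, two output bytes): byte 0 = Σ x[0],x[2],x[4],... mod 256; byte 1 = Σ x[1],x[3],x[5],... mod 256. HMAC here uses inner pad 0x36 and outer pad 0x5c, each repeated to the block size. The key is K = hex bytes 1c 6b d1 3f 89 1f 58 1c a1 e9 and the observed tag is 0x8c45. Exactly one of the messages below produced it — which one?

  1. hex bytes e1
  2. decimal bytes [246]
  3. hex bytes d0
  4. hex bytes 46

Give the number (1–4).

Key hex bytes 1c 6b d1 3f 89 1f 58 1c a1 e9 is 10 bytes > B = 7, so hash it first: H(key) = 6f ce, then zero-pad to 7 bytes: K' = 6f ce 00 00 00 00 00.
K' ⊕ ipad = 59 f8 36 36 36 36 36; K' ⊕ opad = 33 92 5c 5c 5c 5c 5c.
m1: inner = H(59 f8 36 36 36 36 36 e1) = fb 45; tag = H(33 92 5c 5c 5c 5c 5c fb 45) = 8c45 ← matches
m2: inner = H(59 f8 36 36 36 36 36 f6) = fb 5a; tag = H(33 92 5c 5c 5c 5c 5c fb 5a) = a145
m3: inner = H(59 f8 36 36 36 36 36 d0) = fb 34; tag = H(33 92 5c 5c 5c 5c 5c fb 34) = 7b45
m4: inner = H(59 f8 36 36 36 36 36 46) = fb aa; tag = H(33 92 5c 5c 5c 5c 5c fb aa) = f145

1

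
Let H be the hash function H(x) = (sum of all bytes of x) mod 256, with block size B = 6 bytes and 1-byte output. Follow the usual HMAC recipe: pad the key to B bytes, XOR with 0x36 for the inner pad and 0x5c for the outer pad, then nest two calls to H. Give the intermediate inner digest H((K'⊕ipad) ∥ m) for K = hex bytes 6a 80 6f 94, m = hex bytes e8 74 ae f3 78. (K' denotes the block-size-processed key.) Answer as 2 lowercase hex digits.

ee

Key hex bytes 6a 80 6f 94 is 4 bytes ≤ B = 6; zero-pad to 6 bytes: K' = 6a 80 6f 94 00 00.
K' ⊕ ipad = 5c b6 59 a2 36 36.
Inner input = 5c b6 59 a2 36 36 ∥ e8 74 ae f3 78.
Inner hash: sum = 92+182+89+162+54+54+232+116+174+243+120 = 1518; mod 256 = 238 → ee.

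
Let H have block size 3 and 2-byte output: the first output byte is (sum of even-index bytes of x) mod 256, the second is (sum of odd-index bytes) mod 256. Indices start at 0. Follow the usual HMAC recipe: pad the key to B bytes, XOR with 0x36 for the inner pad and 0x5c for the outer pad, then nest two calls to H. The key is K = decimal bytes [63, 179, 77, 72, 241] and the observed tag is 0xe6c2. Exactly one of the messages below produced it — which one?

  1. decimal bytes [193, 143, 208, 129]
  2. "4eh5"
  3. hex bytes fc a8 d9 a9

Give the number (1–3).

2

Key decimal bytes [63, 179, 77, 72, 241] = 3f b3 4d 48 f1 is 5 bytes > B = 3, so hash it first: H(key) = 7d fb, then zero-pad to 3 bytes: K' = 7d fb 00.
K' ⊕ ipad = 4b cd 36; K' ⊕ opad = 21 a7 5c.
m1: inner = H(4b cd 36 c1 8f d0 81) = 91 5e; tag = H(21 a7 5c 91 5e) = db38
m2: inner = H(4b cd 36 34 65 68 35) = 1b 69; tag = H(21 a7 5c 1b 69) = e6c2 ← matches
m3: inner = H(4b cd 36 fc a8 d9 a9) = d2 a2; tag = H(21 a7 5c d2 a2) = 1f79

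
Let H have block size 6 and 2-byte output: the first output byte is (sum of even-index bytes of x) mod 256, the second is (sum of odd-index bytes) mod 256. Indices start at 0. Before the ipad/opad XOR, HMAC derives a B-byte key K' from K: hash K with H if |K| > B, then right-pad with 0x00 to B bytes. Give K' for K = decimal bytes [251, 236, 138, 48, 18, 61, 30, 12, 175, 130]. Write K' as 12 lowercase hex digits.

64e700000000

|K| = 10 > B = 6, so first hash the key.
H(K): even-index sum = 612 mod 256 = 100; odd-index sum = 487 mod 256 = 231 → 64 e7.
Zero-pad H(K) = 64 e7 to 6 bytes: K' = 64 e7 00 00 00 00.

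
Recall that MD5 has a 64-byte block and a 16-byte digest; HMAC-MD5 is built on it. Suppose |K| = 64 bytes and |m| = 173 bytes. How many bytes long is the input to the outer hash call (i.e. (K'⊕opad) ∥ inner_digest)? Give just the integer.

Key is 64 ≤ 64 bytes, zero-padded: |K'| = 64.
Outer input = (K'⊕opad) ∥ H(inner) → 64 + 16 = 80 bytes.

80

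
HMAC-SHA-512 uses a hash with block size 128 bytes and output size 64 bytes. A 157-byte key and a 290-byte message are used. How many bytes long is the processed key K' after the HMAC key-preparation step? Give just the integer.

128

Key is 157 > 128 bytes, so it is hashed to 64 bytes then zero-padded to 128: |K'| = 128.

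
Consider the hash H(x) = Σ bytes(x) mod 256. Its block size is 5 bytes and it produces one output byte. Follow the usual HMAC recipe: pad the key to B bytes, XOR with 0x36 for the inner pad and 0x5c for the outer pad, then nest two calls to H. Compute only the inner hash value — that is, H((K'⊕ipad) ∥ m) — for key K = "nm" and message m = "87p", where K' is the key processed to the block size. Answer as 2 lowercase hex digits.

Key "nm" = 6e 6d is 2 bytes ≤ B = 5; zero-pad to 5 bytes: K' = 6e 6d 00 00 00.
K' ⊕ ipad = 58 5b 36 36 36.
Inner input = 58 5b 36 36 36 ∥ 38 37 70.
Inner hash: sum = 88+91+54+54+54+56+55+112 = 564; mod 256 = 52 → 34.

34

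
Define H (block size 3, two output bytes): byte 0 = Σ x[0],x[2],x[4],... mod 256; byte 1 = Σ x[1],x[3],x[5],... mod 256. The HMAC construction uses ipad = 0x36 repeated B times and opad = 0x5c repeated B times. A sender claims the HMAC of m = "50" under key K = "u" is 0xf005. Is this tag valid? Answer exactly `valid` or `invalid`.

valid

Key "u" = 75 is 1 byte ≤ B = 3; zero-pad to 3 bytes: K' = 75 00 00.
K' ⊕ ipad = 43 36 36; K' ⊕ opad = 29 5c 5c.
Inner hash: even-index sum = 169 mod 256 = 169; odd-index sum = 107 mod 256 = 107 → a9 6b.
Outer hash (recomputed tag): even-index sum = 240 mod 256 = 240; odd-index sum = 261 mod 256 = 5 → f0 05.
Recomputed tag = f005; claimed = f005 → match.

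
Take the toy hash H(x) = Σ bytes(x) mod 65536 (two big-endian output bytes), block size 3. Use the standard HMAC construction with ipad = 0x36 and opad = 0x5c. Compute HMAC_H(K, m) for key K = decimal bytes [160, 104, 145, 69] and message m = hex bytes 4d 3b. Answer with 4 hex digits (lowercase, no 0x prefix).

Key decimal bytes [160, 104, 145, 69] = a0 68 91 45 is 4 bytes > B = 3, so hash it first: H(key) = 01 de, then zero-pad to 3 bytes: K' = 01 de 00.
K' ⊕ ipad = 37 e8 36.  K' ⊕ opad = 5d 82 5c.
Inner input = (K'⊕ipad) ∥ m = 37 e8 36 ∥ 4d 3b.
Inner hash: sum = 55+232+54+77+59 = 477 → 01 dd.
Outer input = (K'⊕opad) ∥ inner = 5d 82 5c ∥ 01 dd.
Outer hash (tag): sum = 93+130+92+1+221 = 537 → 02 19.

0219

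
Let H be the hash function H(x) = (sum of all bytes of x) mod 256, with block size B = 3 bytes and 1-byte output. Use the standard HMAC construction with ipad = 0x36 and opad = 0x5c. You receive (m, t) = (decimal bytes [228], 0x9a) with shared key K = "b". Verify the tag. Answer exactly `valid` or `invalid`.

valid

Key "b" = 62 is 1 byte ≤ B = 3; zero-pad to 3 bytes: K' = 62 00 00.
K' ⊕ ipad = 54 36 36; K' ⊕ opad = 3e 5c 5c.
Inner hash: sum = 84+54+54+228 = 420; mod 256 = 164 → a4.
Outer hash (recomputed tag): sum = 62+92+92+164 = 410; mod 256 = 154 → 9a.
Recomputed tag = 9a; claimed = 9a → match.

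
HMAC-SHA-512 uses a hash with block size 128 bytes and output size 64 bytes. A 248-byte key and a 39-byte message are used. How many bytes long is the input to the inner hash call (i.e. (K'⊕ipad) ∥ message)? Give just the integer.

Key is 248 > 128 bytes, so it is hashed to 64 bytes then zero-padded to 128: |K'| = 128.
Inner input = (K'⊕ipad) ∥ m → 128 + 39 = 167 bytes.

167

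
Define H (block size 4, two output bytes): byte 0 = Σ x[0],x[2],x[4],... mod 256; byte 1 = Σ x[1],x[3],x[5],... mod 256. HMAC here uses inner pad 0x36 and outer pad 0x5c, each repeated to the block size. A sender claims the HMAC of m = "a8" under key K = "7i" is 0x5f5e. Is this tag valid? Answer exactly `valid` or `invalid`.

Key "7i" = 37 69 is 2 bytes ≤ B = 4; zero-pad to 4 bytes: K' = 37 69 00 00.
K' ⊕ ipad = 01 5f 36 36; K' ⊕ opad = 6b 35 5c 5c.
Inner hash: even-index sum = 152 mod 256 = 152; odd-index sum = 205 mod 256 = 205 → 98 cd.
Outer hash (recomputed tag): even-index sum = 351 mod 256 = 95; odd-index sum = 350 mod 256 = 94 → 5f 5e.
Recomputed tag = 5f5e; claimed = 5f5e → match.

valid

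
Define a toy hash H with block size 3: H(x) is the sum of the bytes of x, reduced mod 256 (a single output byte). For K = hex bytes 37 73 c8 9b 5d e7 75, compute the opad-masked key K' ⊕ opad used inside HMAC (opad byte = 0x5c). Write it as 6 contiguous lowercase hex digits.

9a5c5c

Key hex bytes 37 73 c8 9b 5d e7 75 is 7 bytes > B = 3, so hash it first: H(key) = c6, then zero-pad to 3 bytes: K' = c6 00 00.
XOR each byte with 0x5c: c6⊕5c=9a, 00⊕5c=5c, 00⊕5c=5c.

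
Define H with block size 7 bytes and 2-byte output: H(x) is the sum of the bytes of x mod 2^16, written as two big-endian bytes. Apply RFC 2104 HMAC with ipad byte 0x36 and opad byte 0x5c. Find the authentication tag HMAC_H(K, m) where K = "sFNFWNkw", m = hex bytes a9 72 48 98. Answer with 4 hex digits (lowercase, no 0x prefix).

02d5

Key "sFNFWNkw" = 73 46 4e 46 57 4e 6b 77 is 8 bytes > B = 7, so hash it first: H(key) = 02 d4, then zero-pad to 7 bytes: K' = 02 d4 00 00 00 00 00.
K' ⊕ ipad = 34 e2 36 36 36 36 36.  K' ⊕ opad = 5e 88 5c 5c 5c 5c 5c.
Inner input = (K'⊕ipad) ∥ m = 34 e2 36 36 36 36 36 ∥ a9 72 48 98.
Inner hash: sum = 52+226+54+54+54+54+54+169+114+72+152 = 1055 → 04 1f.
Outer input = (K'⊕opad) ∥ inner = 5e 88 5c 5c 5c 5c 5c ∥ 04 1f.
Outer hash (tag): sum = 94+136+92+92+92+92+92+4+31 = 725 → 02 d5.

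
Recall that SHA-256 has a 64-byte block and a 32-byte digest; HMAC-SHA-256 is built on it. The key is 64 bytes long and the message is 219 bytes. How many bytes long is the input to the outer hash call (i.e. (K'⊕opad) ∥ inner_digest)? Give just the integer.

Key is 64 ≤ 64 bytes, zero-padded: |K'| = 64.
Outer input = (K'⊕opad) ∥ H(inner) → 64 + 32 = 96 bytes.

96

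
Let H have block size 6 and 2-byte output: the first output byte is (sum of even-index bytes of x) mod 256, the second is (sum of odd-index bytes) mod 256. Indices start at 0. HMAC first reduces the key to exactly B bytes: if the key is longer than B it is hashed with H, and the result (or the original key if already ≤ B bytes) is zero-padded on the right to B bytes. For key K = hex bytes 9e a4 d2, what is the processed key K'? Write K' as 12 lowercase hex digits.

9ea4d2000000

Key hex bytes 9e a4 d2 is 3 bytes ≤ B = 6; zero-pad to 6 bytes: K' = 9e a4 d2 00 00 00.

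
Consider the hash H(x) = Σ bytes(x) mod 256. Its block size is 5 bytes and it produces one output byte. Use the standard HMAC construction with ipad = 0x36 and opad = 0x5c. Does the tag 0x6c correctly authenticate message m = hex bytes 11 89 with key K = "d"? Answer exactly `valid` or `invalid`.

valid

Key "d" = 64 is 1 byte ≤ B = 5; zero-pad to 5 bytes: K' = 64 00 00 00 00.
K' ⊕ ipad = 52 36 36 36 36; K' ⊕ opad = 38 5c 5c 5c 5c.
Inner hash: sum = 82+54+54+54+54+17+137 = 452; mod 256 = 196 → c4.
Outer hash (recomputed tag): sum = 56+92+92+92+92+196 = 620; mod 256 = 108 → 6c.
Recomputed tag = 6c; claimed = 6c → match.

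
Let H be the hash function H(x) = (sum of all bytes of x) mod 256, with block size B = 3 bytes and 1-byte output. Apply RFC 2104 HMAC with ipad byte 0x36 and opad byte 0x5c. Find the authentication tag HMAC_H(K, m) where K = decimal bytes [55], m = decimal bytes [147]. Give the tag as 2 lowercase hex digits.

Key decimal bytes [55] = 37 is 1 byte ≤ B = 3; zero-pad to 3 bytes: K' = 37 00 00.
K' ⊕ ipad = 01 36 36.  K' ⊕ opad = 6b 5c 5c.
Inner input = (K'⊕ipad) ∥ m = 01 36 36 ∥ 93.
Inner hash: sum = 1+54+54+147 = 256; mod 256 = 0 → 00.
Outer input = (K'⊕opad) ∥ inner = 6b 5c 5c ∥ 00.
Outer hash (tag): sum = 107+92+92+0 = 291; mod 256 = 35 → 23.

23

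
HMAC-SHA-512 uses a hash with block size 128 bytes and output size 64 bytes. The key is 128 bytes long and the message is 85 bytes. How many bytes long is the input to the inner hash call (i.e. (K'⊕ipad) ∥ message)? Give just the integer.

213

Key is 128 ≤ 128 bytes, zero-padded: |K'| = 128.
Inner input = (K'⊕ipad) ∥ m → 128 + 85 = 213 bytes.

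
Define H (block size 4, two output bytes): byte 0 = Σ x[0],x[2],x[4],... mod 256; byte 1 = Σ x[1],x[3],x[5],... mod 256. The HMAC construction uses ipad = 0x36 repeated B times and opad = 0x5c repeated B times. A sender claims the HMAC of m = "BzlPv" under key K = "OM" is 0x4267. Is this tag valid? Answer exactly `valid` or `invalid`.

invalid

Key "OM" = 4f 4d is 2 bytes ≤ B = 4; zero-pad to 4 bytes: K' = 4f 4d 00 00.
K' ⊕ ipad = 79 7b 36 36; K' ⊕ opad = 13 11 5c 5c.
Inner hash: even-index sum = 467 mod 256 = 211; odd-index sum = 379 mod 256 = 123 → d3 7b.
Outer hash (recomputed tag): even-index sum = 322 mod 256 = 66; odd-index sum = 232 mod 256 = 232 → 42 e8.
Recomputed tag = 42e8; claimed = 4267 → mismatch.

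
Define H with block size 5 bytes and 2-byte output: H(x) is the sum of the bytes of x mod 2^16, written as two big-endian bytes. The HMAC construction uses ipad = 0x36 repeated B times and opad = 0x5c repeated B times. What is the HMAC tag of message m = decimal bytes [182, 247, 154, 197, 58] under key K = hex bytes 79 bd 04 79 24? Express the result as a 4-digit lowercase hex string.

Key hex bytes 79 bd 04 79 24 is exactly B = 5 bytes: K' = 79 bd 04 79 24.
K' ⊕ ipad = 4f 8b 32 4f 12.  K' ⊕ opad = 25 e1 58 25 78.
Inner input = (K'⊕ipad) ∥ m = 4f 8b 32 4f 12 ∥ b6 f7 9a c5 3a.
Inner hash: sum = 79+139+50+79+18+182+247+154+197+58 = 1203 → 04 b3.
Outer input = (K'⊕opad) ∥ inner = 25 e1 58 25 78 ∥ 04 b3.
Outer hash (tag): sum = 37+225+88+37+120+4+179 = 690 → 02 b2.

02b2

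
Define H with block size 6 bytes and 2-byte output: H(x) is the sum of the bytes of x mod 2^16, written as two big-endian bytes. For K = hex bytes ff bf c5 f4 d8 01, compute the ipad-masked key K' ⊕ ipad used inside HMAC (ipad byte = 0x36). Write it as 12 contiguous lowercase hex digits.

c989f3c2ee37

Key hex bytes ff bf c5 f4 d8 01 is exactly B = 6 bytes: K' = ff bf c5 f4 d8 01.
XOR each byte with 0x36: ff⊕36=c9, bf⊕36=89, c5⊕36=f3, f4⊕36=c2, d8⊕36=ee, 01⊕36=37.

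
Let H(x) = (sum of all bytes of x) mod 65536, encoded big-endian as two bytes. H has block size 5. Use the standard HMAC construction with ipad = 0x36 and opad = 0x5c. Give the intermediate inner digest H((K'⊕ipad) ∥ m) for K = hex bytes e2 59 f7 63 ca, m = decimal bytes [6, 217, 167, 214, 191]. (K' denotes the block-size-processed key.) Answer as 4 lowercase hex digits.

Key hex bytes e2 59 f7 63 ca is exactly B = 5 bytes: K' = e2 59 f7 63 ca.
K' ⊕ ipad = d4 6f c1 55 fc.
Inner input = d4 6f c1 55 fc ∥ 06 d9 a7 d6 bf.
Inner hash: sum = 212+111+193+85+252+6+217+167+214+191 = 1648 → 06 70.

0670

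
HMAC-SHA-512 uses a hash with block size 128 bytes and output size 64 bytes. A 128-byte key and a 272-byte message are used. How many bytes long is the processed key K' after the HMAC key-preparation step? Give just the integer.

Key is 128 ≤ 128 bytes, zero-padded: |K'| = 128.

128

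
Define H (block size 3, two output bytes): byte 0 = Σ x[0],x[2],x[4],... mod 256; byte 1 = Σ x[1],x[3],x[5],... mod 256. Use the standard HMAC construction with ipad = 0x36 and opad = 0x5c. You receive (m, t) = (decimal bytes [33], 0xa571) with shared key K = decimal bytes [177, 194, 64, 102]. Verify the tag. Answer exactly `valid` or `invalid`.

Key decimal bytes [177, 194, 64, 102] = b1 c2 40 66 is 4 bytes > B = 3, so hash it first: H(key) = f1 28, then zero-pad to 3 bytes: K' = f1 28 00.
K' ⊕ ipad = c7 1e 36; K' ⊕ opad = ad 74 5c.
Inner hash: even-index sum = 253 mod 256 = 253; odd-index sum = 63 mod 256 = 63 → fd 3f.
Outer hash (recomputed tag): even-index sum = 328 mod 256 = 72; odd-index sum = 369 mod 256 = 113 → 48 71.
Recomputed tag = 4871; claimed = a571 → mismatch.

invalid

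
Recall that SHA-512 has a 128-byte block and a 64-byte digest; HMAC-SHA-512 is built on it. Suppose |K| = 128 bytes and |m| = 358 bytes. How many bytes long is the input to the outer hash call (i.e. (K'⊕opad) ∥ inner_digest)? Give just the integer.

192

Key is 128 ≤ 128 bytes, zero-padded: |K'| = 128.
Outer input = (K'⊕opad) ∥ H(inner) → 128 + 64 = 192 bytes.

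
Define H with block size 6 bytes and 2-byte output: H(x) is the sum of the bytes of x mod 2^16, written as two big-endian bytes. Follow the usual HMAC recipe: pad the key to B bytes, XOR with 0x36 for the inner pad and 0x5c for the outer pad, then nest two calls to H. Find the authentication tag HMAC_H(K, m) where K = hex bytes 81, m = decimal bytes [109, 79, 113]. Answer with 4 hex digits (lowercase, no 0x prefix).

039d

Key hex bytes 81 is 1 byte ≤ B = 6; zero-pad to 6 bytes: K' = 81 00 00 00 00 00.
K' ⊕ ipad = b7 36 36 36 36 36.  K' ⊕ opad = dd 5c 5c 5c 5c 5c.
Inner input = (K'⊕ipad) ∥ m = b7 36 36 36 36 36 ∥ 6d 4f 71.
Inner hash: sum = 183+54+54+54+54+54+109+79+113 = 754 → 02 f2.
Outer input = (K'⊕opad) ∥ inner = dd 5c 5c 5c 5c 5c ∥ 02 f2.
Outer hash (tag): sum = 221+92+92+92+92+92+2+242 = 925 → 03 9d.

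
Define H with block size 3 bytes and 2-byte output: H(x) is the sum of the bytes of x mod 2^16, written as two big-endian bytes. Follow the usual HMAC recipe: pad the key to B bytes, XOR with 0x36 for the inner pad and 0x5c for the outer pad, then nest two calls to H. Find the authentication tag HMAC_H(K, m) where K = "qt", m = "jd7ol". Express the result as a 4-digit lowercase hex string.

Key "qt" = 71 74 is 2 bytes ≤ B = 3; zero-pad to 3 bytes: K' = 71 74 00.
K' ⊕ ipad = 47 42 36.  K' ⊕ opad = 2d 28 5c.
Inner input = (K'⊕ipad) ∥ m = 47 42 36 ∥ 6a 64 37 6f 6c.
Inner hash: sum = 71+66+54+106+100+55+111+108 = 671 → 02 9f.
Outer input = (K'⊕opad) ∥ inner = 2d 28 5c ∥ 02 9f.
Outer hash (tag): sum = 45+40+92+2+159 = 338 → 01 52.

0152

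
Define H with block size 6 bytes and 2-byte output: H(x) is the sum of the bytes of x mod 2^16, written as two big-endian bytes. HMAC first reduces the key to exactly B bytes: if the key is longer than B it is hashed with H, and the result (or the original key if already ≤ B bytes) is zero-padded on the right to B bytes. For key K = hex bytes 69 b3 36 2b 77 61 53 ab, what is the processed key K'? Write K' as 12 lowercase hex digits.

|K| = 8 > B = 6, so first hash the key.
H(K): sum = 105+179+54+43+119+97+83+171 = 851 → 03 53.
Zero-pad H(K) = 03 53 to 6 bytes: K' = 03 53 00 00 00 00.

035300000000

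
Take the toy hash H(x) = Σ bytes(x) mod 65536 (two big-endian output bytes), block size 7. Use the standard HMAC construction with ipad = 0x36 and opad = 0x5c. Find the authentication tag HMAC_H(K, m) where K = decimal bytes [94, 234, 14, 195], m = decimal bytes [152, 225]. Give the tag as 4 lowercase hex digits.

034d

Key decimal bytes [94, 234, 14, 195] = 5e ea 0e c3 is 4 bytes ≤ B = 7; zero-pad to 7 bytes: K' = 5e ea 0e c3 00 00 00.
K' ⊕ ipad = 68 dc 38 f5 36 36 36.  K' ⊕ opad = 02 b6 52 9f 5c 5c 5c.
Inner input = (K'⊕ipad) ∥ m = 68 dc 38 f5 36 36 36 ∥ 98 e1.
Inner hash: sum = 104+220+56+245+54+54+54+152+225 = 1164 → 04 8c.
Outer input = (K'⊕opad) ∥ inner = 02 b6 52 9f 5c 5c 5c ∥ 04 8c.
Outer hash (tag): sum = 2+182+82+159+92+92+92+4+140 = 845 → 03 4d.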